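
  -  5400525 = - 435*12415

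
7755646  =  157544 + 7598102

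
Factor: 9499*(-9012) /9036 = - 3^ ( - 1 ) * 7^1*23^1*59^1*251^(  -  1)*751^1 = -7133749/753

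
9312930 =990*9407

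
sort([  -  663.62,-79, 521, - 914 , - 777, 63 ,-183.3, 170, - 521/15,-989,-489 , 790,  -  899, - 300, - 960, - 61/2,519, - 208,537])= [-989 ,-960,-914, - 899, -777,-663.62, - 489 ,-300,  -  208, - 183.3,- 79, - 521/15, - 61/2, 63,170,519,521, 537, 790 ]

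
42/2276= 21/1138 =0.02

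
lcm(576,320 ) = 2880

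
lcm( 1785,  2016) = 171360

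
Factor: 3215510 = 2^1*5^1 * 53^1*6067^1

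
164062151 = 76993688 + 87068463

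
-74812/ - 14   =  37406/7= 5343.71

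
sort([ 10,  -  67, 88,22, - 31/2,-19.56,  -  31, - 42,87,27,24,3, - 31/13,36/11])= [-67, - 42, - 31,- 19.56, - 31/2, - 31/13,3,36/11, 10,22,  24,27,87,88]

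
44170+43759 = 87929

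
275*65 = 17875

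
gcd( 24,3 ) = 3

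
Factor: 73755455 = 5^1 * 47^1*313853^1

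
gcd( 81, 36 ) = 9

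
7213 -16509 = -9296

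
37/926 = 37/926 = 0.04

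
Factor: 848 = 2^4*53^1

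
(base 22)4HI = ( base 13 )10a1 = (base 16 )918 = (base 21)55i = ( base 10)2328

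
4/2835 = 4/2835 = 0.00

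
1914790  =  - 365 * (-5246)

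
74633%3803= 2376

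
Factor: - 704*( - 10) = 7040 = 2^7*5^1*11^1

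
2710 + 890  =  3600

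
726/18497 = 726/18497 = 0.04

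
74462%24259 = 1685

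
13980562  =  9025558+4955004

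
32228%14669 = 2890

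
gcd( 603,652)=1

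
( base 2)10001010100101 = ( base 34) 7mt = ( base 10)8869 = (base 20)1239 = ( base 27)c4d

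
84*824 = 69216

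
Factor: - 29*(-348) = 10092 = 2^2 *3^1*29^2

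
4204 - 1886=2318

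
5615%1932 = 1751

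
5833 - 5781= 52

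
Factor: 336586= 2^1*168293^1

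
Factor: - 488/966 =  - 244/483  =  - 2^2 * 3^(  -  1 )*7^( - 1)*23^( - 1 )*61^1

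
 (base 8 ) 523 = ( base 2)101010011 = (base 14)1A3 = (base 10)339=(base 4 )11103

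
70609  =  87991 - 17382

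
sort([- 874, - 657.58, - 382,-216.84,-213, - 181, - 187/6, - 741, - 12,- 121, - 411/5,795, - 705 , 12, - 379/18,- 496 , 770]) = [-874, - 741, - 705, - 657.58, - 496,-382, - 216.84, - 213,-181 , - 121,- 411/5, - 187/6, - 379/18,  -  12,12,770, 795 ] 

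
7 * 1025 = 7175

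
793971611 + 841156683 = 1635128294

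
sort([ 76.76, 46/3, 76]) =[ 46/3, 76, 76.76]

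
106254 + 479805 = 586059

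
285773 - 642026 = -356253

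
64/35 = 1 + 29/35 = 1.83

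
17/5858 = 17/5858 = 0.00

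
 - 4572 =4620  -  9192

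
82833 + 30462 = 113295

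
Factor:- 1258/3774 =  - 1/3= - 3^(-1)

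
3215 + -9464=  - 6249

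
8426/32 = 263+5/16 = 263.31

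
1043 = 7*149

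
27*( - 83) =- 2241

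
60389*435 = 26269215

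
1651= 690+961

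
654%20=14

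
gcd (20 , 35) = 5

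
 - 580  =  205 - 785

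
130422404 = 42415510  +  88006894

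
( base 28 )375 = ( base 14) d05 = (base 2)100111111001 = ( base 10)2553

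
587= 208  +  379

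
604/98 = 6 + 8/49= 6.16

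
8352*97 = 810144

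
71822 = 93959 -22137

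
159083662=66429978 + 92653684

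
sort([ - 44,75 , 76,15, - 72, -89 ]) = [ - 89  , - 72, - 44, 15, 75, 76 ]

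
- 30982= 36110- 67092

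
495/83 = 5+80/83 = 5.96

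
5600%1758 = 326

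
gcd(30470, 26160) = 10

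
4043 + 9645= 13688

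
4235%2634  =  1601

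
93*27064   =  2516952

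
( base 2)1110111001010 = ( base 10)7626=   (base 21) h63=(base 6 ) 55150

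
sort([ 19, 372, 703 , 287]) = [ 19, 287, 372, 703]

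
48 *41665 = 1999920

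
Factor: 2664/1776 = 3/2 = 2^ ( - 1)*3^1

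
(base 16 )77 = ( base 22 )59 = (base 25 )4J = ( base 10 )119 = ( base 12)9B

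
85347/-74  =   - 1154+49/74 = - 1153.34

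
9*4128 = 37152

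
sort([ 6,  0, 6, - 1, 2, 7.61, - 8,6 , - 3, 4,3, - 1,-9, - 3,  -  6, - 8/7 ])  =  [  -  9, - 8,-6, - 3, - 3, - 8/7,  -  1, - 1, 0, 2, 3,  4, 6, 6, 6,  7.61 ] 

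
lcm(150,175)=1050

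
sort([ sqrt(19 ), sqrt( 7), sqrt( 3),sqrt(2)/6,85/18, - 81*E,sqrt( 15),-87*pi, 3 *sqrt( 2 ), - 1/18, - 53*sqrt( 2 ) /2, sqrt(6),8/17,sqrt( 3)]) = [ - 87*pi, - 81*E,-53 * sqrt( 2 ) /2,  -  1/18,sqrt( 2)/6, 8/17, sqrt( 3 ), sqrt( 3), sqrt( 6 ), sqrt( 7 ),sqrt(15 ),3 * sqrt( 2 ), sqrt ( 19) , 85/18]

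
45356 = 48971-3615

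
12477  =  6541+5936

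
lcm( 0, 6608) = 0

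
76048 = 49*1552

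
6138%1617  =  1287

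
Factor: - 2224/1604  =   - 2^2*139^1*401^ ( - 1)=-556/401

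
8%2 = 0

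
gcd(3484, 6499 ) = 67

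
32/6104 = 4/763= 0.01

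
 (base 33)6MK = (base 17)1834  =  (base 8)16160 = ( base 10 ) 7280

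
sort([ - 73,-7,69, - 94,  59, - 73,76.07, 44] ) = [ - 94 , - 73,-73, - 7,44, 59 , 69,76.07]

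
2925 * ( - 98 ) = - 286650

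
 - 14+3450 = 3436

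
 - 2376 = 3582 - 5958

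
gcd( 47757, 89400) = 3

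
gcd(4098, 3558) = 6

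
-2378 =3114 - 5492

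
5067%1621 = 204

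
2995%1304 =387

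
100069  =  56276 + 43793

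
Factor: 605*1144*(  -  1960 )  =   - 1356555200  =  - 2^6*5^2*7^2*11^3 * 13^1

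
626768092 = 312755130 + 314012962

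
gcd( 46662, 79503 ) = 3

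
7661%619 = 233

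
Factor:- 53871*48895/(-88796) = 2634022545/88796 = 2^( - 2)* 3^1*5^1*7^1*11^1*79^( - 1)*127^1 * 281^( - 1)*17957^1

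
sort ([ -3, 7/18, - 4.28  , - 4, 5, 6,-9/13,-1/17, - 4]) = [ - 4.28,- 4,- 4,-3, - 9/13,  -  1/17,  7/18 , 5 , 6]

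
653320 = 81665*8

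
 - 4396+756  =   - 3640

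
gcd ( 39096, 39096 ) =39096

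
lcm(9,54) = 54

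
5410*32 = 173120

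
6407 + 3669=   10076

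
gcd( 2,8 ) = 2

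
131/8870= 131/8870 = 0.01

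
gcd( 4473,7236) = 9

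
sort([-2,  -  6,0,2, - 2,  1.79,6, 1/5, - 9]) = [ -9, - 6, - 2 ,  -  2, 0, 1/5,  1.79,2 , 6]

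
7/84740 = 7/84740 = 0.00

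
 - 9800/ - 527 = 18 + 314/527  =  18.60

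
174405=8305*21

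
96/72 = 1 + 1/3 = 1.33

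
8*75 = 600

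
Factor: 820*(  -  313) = -256660= -2^2*5^1 * 41^1*313^1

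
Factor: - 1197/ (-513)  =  7/3= 3^(- 1 )*7^1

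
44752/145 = 44752/145 = 308.63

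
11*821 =9031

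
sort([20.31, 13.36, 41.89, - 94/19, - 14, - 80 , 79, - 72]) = [ - 80 , - 72, - 14, - 94/19,13.36 , 20.31,41.89,79 ]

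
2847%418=339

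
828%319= 190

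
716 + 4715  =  5431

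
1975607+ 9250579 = 11226186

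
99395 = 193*515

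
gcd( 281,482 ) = 1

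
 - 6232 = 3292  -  9524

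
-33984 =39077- 73061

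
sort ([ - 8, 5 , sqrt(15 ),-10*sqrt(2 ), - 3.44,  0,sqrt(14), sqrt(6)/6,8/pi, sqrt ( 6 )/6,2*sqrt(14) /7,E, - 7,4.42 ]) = [ - 10 * sqrt(2 ), - 8, - 7 , - 3.44,0,sqrt ( 6 )/6,  sqrt ( 6 ) /6 , 2 * sqrt(14)/7,8/pi, E, sqrt( 14 ),  sqrt( 15 ), 4.42,5 ]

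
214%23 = 7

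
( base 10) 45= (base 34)1B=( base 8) 55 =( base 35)1A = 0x2d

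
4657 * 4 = 18628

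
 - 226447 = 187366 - 413813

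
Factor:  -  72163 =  - 7^1  *13^2*61^1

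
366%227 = 139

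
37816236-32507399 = 5308837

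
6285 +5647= 11932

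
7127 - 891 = 6236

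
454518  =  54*8417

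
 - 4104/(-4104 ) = 1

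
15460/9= 1717 + 7/9 = 1717.78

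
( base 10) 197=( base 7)401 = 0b11000101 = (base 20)9H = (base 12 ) 145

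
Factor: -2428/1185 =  - 2^2*3^(-1)*5^( -1 )*79^( - 1)*607^1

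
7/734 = 7/734 = 0.01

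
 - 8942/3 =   -  2981 + 1/3  =  - 2980.67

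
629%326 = 303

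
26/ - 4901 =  - 1 + 375/377 = - 0.01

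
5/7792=5/7792 = 0.00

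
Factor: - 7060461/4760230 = -2^(-1) *3^1*5^( - 1 ) * 476023^( - 1) *2353487^1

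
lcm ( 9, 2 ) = 18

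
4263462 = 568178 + 3695284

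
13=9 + 4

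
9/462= 3/154 = 0.02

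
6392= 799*8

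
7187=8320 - 1133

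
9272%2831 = 779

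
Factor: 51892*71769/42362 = 1862118474/21181  =  2^1*3^1*47^1*59^(-1)*359^(-1)*509^1*12973^1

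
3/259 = 3/259 = 0.01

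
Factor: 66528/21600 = 5^(  -  2 )*7^1*11^1= 77/25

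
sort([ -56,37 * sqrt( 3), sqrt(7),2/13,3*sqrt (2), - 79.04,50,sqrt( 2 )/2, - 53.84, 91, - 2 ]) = [ - 79.04,- 56, - 53.84, -2, 2/13, sqrt( 2)/2,sqrt(7 ),3*sqrt( 2),50,37*sqrt( 3), 91] 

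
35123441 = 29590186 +5533255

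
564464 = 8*70558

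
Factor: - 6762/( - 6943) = 2^1*3^1*7^2*23^1*53^ ( - 1)*131^( - 1 )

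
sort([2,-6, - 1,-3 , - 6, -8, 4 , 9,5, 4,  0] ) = [-8, - 6,- 6, - 3,  -  1,0,2 , 4, 4,5,9 ] 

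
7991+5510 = 13501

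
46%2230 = 46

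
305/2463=305/2463 = 0.12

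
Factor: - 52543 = -52543^1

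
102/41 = 102/41=2.49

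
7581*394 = 2986914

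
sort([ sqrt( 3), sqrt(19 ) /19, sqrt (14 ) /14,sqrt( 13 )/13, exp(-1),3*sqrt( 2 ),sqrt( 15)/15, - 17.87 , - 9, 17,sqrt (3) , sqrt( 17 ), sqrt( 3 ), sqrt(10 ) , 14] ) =[-17.87, - 9, sqrt(19 )/19 , sqrt(15 )/15,sqrt ( 14) /14,sqrt (13)/13,exp( - 1)  ,  sqrt( 3),sqrt ( 3 ),sqrt(3 ),sqrt ( 10),sqrt(17 ), 3*sqrt (2 ),14, 17 ]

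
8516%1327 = 554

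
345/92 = 3 + 3/4= 3.75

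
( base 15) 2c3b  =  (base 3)111001002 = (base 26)e1g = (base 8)22442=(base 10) 9506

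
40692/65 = 626 + 2/65 = 626.03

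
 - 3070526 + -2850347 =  - 5920873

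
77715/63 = 1233 + 4/7 = 1233.57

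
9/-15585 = -3/5195 = - 0.00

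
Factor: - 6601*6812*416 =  - 18705860992 = -2^7*7^1 * 13^2* 23^1* 41^1*131^1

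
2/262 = 1/131 =0.01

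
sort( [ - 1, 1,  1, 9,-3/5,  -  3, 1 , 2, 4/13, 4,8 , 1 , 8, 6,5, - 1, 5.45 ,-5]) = [ - 5,  -  3,-1,  -  1  , - 3/5,4/13, 1, 1, 1,1,2,4, 5, 5.45,6,8, 8, 9 ]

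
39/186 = 13/62 = 0.21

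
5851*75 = 438825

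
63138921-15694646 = 47444275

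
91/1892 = 91/1892 = 0.05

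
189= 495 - 306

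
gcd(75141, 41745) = 8349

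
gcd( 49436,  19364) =4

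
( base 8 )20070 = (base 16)2038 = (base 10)8248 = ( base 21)ieg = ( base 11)6219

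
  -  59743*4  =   - 238972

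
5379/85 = 63 + 24/85 = 63.28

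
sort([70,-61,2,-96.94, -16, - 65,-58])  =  [-96.94,-65, - 61, - 58, - 16,2, 70 ] 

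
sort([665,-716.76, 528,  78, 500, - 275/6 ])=[ - 716.76 , - 275/6, 78, 500,528,  665] 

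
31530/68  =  463 + 23/34 = 463.68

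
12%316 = 12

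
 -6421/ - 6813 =6421/6813 = 0.94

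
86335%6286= 4617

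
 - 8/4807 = -1  +  4799/4807=-0.00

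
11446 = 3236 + 8210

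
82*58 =4756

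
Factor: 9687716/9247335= 2^2*3^( - 1) *5^ ( - 1)*113^1*21433^1 * 616489^(-1 )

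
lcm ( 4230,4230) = 4230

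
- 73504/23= -73504/23 =-  3195.83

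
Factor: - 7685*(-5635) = 43304975 = 5^2*7^2*23^1*29^1*53^1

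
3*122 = 366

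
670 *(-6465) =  - 4331550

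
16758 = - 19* (-882)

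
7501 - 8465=-964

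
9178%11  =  4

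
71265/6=11877 + 1/2 = 11877.50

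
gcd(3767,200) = 1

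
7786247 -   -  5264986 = 13051233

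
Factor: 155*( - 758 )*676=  - 2^3*5^1*13^2* 31^1*379^1 = - 79423240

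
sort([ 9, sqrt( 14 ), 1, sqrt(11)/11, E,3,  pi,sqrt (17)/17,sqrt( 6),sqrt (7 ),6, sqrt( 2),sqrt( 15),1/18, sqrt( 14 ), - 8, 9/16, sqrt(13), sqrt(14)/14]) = [ - 8,1/18,sqrt(17)/17, sqrt( 14)/14,sqrt(11)/11,9/16,1,  sqrt( 2),sqrt( 6 ),  sqrt( 7), E,3, pi,sqrt(13 ),sqrt( 14), sqrt( 14), sqrt( 15 ), 6, 9]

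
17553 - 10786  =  6767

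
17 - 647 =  - 630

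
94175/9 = 10463 + 8/9 = 10463.89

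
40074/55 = 728 + 34/55 = 728.62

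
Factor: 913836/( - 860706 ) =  - 2^1*3^( - 4)*43^1=- 86/81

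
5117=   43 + 5074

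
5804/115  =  50 + 54/115 = 50.47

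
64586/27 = 64586/27 = 2392.07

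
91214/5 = 91214/5  =  18242.80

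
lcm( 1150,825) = 37950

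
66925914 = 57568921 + 9356993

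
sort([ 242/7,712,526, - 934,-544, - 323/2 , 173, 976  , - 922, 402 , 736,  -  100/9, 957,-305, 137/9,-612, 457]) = [ - 934, - 922, - 612 ,-544, - 305, - 323/2 , - 100/9, 137/9 , 242/7, 173,  402,457,526 , 712, 736,  957, 976]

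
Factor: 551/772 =2^( - 2)*19^1*29^1*193^( - 1)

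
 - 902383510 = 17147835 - 919531345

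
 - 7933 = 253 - 8186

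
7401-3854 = 3547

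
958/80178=479/40089 = 0.01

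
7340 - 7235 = 105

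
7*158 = 1106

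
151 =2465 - 2314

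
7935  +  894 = 8829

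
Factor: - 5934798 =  - 2^1*3^2*329711^1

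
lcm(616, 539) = 4312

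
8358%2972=2414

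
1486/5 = 297 + 1/5 =297.20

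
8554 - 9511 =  -957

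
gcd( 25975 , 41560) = 5195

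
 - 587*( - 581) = 341047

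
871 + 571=1442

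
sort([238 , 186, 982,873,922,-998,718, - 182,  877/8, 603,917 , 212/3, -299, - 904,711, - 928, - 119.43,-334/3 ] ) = [-998, - 928, - 904, - 299, - 182,-119.43, - 334/3,212/3,877/8 , 186,238,603,711,718,873,917,922  ,  982]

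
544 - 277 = 267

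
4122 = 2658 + 1464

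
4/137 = 4/137 = 0.03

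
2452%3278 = 2452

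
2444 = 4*611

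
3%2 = 1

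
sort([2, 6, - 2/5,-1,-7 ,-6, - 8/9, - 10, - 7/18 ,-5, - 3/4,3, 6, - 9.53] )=[ - 10, - 9.53, - 7, - 6,- 5, -1, - 8/9, - 3/4, - 2/5, - 7/18, 2, 3 , 6,  6 ] 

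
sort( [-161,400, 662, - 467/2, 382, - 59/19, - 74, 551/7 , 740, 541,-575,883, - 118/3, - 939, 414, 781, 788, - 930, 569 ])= [ - 939, - 930, - 575, - 467/2, - 161, - 74,-118/3, - 59/19, 551/7,382, 400, 414 , 541 , 569, 662, 740, 781, 788, 883 ]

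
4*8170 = 32680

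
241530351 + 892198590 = 1133728941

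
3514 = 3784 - 270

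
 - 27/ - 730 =27/730  =  0.04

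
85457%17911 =13813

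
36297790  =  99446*365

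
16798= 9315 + 7483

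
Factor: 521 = 521^1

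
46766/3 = 46766/3 = 15588.67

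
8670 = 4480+4190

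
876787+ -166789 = 709998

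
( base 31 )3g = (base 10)109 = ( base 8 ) 155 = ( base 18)61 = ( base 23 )4h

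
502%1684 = 502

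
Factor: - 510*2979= - 1519290 = - 2^1*3^3*5^1*17^1* 331^1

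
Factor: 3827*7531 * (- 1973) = -56864103301 =- 17^1 * 43^1*89^1*443^1*1973^1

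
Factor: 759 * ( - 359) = -3^1*11^1*23^1*359^1  =  - 272481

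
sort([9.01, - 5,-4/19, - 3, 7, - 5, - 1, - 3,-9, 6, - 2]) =[ - 9,-5, - 5, - 3 , - 3,-2, -1,-4/19, 6, 7,9.01]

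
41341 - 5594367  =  - 5553026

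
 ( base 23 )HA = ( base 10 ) 401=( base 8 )621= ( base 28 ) e9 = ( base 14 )209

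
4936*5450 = 26901200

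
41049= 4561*9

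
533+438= 971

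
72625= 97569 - 24944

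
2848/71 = 40  +  8/71= 40.11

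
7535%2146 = 1097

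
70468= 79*892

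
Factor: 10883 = 10883^1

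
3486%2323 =1163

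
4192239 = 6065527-1873288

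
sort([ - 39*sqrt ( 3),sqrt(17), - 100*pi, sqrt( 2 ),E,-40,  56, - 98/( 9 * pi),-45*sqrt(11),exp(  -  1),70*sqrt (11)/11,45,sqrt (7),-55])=[ - 100 * pi,-45*sqrt( 11) , - 39*sqrt( 3), - 55, - 40, - 98/( 9*pi),exp( - 1), sqrt( 2),sqrt (7), E,sqrt(17 ),70*sqrt( 11)/11,  45,56]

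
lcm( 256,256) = 256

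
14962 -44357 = -29395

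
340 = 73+267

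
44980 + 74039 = 119019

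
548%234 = 80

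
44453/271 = 164  +  9/271=164.03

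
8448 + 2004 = 10452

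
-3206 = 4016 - 7222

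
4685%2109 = 467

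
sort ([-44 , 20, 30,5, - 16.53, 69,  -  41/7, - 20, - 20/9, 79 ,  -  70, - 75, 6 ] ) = [  -  75, - 70, - 44, - 20, - 16.53,-41/7, - 20/9,5, 6,  20, 30, 69,79] 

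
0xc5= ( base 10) 197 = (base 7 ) 401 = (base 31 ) 6b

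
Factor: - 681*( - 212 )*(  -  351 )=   -  2^2 *3^4*  13^1*53^1*227^1 = - 50674572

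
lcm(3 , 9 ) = 9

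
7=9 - 2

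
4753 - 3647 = 1106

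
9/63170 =9/63170  =  0.00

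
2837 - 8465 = -5628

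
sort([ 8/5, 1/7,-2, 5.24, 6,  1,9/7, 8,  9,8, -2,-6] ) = [-6,- 2, - 2,1/7, 1, 9/7, 8/5,5.24, 6, 8, 8,9 ] 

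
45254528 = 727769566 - 682515038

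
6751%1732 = 1555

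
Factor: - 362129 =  - 83^1*4363^1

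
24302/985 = 24302/985  =  24.67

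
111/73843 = 111/73843 = 0.00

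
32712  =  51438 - 18726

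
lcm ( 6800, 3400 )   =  6800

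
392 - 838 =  - 446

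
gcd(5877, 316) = 1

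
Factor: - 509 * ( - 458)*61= 14220442 = 2^1*61^1*229^1*509^1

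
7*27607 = 193249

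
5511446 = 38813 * 142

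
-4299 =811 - 5110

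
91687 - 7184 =84503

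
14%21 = 14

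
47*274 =12878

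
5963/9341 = 5963/9341 = 0.64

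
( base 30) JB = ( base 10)581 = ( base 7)1460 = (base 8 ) 1105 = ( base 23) 126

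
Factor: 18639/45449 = 3^2*19^1*47^( - 1)*109^1*967^( - 1)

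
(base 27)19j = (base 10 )991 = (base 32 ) uv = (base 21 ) 254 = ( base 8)1737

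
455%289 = 166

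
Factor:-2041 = -13^1*157^1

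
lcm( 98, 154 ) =1078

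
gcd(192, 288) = 96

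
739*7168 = 5297152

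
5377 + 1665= 7042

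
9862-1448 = 8414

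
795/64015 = 159/12803 = 0.01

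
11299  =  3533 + 7766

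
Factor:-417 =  - 3^1*139^1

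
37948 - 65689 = -27741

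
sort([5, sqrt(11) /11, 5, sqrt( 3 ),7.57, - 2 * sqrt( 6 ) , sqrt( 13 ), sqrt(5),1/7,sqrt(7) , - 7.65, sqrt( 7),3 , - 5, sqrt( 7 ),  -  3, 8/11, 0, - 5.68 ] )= [ - 7.65, - 5.68 , - 5, - 2*sqrt( 6 ) , - 3,0,1/7,sqrt( 11 )/11,8/11,sqrt( 3), sqrt( 5 ) , sqrt(7 ),sqrt( 7 ),sqrt( 7 ), 3,  sqrt( 13),  5 , 5,7.57]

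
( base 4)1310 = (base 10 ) 116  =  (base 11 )a6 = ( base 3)11022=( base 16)74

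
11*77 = 847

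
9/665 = 9/665 = 0.01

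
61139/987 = 61139/987 = 61.94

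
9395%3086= 137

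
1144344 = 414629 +729715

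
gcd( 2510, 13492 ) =2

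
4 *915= 3660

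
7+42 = 49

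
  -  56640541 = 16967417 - 73607958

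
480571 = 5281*91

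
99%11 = 0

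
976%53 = 22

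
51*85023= 4336173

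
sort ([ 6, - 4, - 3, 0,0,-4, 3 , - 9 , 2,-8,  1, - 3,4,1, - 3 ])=[ - 9, - 8, - 4, - 4, - 3, - 3, - 3,0, 0, 1,  1,2,3, 4,6 ]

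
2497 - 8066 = -5569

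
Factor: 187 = 11^1*17^1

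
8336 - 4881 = 3455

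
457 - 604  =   - 147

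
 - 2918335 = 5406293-8324628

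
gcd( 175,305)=5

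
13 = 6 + 7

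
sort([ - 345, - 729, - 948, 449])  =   [ - 948, - 729,-345, 449] 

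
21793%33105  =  21793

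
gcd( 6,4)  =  2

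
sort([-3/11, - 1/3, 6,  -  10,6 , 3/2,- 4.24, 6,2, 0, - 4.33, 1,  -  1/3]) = [ - 10, - 4.33,  -  4.24, - 1/3,-1/3, - 3/11,0,1,3/2,2,6,6, 6 ]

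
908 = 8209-7301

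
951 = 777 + 174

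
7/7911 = 7/7911 = 0.00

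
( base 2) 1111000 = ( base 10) 120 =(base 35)3f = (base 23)55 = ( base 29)44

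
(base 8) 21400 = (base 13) 4103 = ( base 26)d6g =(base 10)8960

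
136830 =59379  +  77451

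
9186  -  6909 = 2277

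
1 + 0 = 1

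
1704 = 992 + 712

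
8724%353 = 252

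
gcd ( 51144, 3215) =1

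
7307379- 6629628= 677751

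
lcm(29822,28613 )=2117362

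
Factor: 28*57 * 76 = 121296 = 2^4* 3^1 * 7^1* 19^2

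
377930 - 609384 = -231454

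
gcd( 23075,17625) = 25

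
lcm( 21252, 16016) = 1105104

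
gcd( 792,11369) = 1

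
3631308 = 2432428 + 1198880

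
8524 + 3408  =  11932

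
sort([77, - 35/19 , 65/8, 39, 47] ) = [ - 35/19,65/8,39, 47, 77]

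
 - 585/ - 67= 585/67=8.73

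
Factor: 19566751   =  19^1* 137^1*7517^1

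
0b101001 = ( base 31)1a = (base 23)1I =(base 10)41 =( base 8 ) 51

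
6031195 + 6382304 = 12413499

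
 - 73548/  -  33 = 2228  +  8/11 = 2228.73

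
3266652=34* 96078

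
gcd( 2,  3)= 1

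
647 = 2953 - 2306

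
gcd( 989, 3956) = 989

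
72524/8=9065+1/2 = 9065.50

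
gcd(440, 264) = 88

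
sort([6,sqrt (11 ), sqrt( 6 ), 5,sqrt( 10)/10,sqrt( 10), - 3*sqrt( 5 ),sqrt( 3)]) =[  -  3*sqrt( 5 ) , sqrt(10) /10,sqrt( 3 ), sqrt( 6), sqrt(10),sqrt( 11 ), 5,6]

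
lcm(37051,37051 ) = 37051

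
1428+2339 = 3767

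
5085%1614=243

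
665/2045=133/409 = 0.33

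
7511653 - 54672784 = -47161131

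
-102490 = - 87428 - 15062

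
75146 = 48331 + 26815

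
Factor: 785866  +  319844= 2^1*3^1*5^1*36857^1 =1105710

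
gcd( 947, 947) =947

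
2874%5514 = 2874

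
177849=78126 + 99723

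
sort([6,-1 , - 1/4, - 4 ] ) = [ - 4, - 1, - 1/4,  6 ]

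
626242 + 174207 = 800449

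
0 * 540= 0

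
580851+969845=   1550696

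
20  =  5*4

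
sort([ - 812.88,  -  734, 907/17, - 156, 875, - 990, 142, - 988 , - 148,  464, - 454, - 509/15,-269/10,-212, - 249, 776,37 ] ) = [ - 990, - 988, - 812.88, - 734, - 454, - 249, - 212, -156, - 148, - 509/15, - 269/10, 37, 907/17, 142,464,776,875]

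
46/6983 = 46/6983= 0.01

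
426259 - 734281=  - 308022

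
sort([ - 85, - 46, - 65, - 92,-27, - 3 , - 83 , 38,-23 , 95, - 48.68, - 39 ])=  [  -  92, - 85 , - 83, - 65, -48.68,-46, - 39, -27, - 23 ,-3, 38, 95]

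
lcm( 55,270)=2970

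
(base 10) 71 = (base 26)2j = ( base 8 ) 107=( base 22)35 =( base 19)3E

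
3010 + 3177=6187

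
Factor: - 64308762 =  - 2^1*3^3*7^1*61^1 * 2789^1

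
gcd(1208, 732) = 4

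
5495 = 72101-66606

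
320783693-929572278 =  - 608788585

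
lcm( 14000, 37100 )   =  742000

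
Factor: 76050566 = 2^1*38025283^1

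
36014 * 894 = 32196516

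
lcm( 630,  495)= 6930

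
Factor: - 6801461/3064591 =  - 59^1 * 115279^1*3064591^(-1)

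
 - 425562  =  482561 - 908123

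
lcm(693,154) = 1386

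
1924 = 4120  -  2196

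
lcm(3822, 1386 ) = 126126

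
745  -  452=293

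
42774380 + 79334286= 122108666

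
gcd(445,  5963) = 89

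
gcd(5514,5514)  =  5514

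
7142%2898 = 1346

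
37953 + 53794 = 91747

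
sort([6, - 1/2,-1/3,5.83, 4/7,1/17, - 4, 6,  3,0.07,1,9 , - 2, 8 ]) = [ - 4, - 2, - 1/2,  -  1/3, 1/17, 0.07, 4/7,1,3,5.83, 6,6, 8, 9 ]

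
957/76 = 957/76 = 12.59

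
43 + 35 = 78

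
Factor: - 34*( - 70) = 2^2*5^1*7^1*17^1 = 2380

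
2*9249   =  18498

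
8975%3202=2571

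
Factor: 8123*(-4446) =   -  2^1*3^2*13^1*19^1*8123^1 =- 36114858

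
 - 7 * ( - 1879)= 13153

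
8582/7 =1226 =1226.00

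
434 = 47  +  387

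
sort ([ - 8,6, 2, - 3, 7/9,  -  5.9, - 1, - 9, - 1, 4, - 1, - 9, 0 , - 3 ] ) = [ - 9, - 9 , - 8, - 5.9, - 3, - 3, - 1 , - 1,  -  1, 0, 7/9,2, 4, 6]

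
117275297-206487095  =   - 89211798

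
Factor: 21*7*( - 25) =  - 3675= - 3^1*5^2*7^2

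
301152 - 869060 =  - 567908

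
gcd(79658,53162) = 2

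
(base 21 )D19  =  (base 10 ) 5763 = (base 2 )1011010000011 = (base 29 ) 6OL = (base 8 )13203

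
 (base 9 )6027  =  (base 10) 4399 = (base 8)10457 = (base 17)F3D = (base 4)1010233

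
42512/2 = 21256=21256.00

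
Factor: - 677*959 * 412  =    -  267488116 = - 2^2*7^1 *103^1*137^1*677^1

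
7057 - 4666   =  2391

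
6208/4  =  1552 = 1552.00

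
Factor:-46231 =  - 83^1 * 557^1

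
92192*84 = 7744128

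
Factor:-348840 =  - 2^3*3^3*5^1*17^1 * 19^1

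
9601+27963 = 37564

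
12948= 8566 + 4382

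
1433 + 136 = 1569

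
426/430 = 213/215 = 0.99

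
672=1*672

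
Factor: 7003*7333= 47^1* 149^1 * 7333^1 = 51352999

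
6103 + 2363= 8466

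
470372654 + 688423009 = 1158795663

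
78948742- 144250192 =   -  65301450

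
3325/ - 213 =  - 16 + 83/213 = - 15.61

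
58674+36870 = 95544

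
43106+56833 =99939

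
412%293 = 119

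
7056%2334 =54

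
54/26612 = 27/13306  =  0.00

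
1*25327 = 25327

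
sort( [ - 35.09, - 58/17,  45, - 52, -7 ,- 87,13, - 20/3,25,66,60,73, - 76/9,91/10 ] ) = [ - 87,-52,-35.09,  -  76/9, - 7, - 20/3,  -  58/17, 91/10,13,25,45, 60, 66,73 ]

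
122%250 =122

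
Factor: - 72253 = -72253^1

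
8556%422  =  116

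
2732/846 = 3 + 97/423= 3.23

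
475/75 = 19/3 = 6.33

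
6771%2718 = 1335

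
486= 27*18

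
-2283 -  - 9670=7387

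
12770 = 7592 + 5178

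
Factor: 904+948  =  1852  =  2^2*  463^1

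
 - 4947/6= - 825 + 1/2 = - 824.50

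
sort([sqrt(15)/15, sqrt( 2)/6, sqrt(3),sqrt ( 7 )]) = [ sqrt ( 2 ) /6,sqrt ( 15)/15,sqrt(3) , sqrt(7 )]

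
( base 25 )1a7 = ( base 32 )RI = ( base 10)882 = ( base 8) 1562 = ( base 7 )2400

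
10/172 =5/86 = 0.06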